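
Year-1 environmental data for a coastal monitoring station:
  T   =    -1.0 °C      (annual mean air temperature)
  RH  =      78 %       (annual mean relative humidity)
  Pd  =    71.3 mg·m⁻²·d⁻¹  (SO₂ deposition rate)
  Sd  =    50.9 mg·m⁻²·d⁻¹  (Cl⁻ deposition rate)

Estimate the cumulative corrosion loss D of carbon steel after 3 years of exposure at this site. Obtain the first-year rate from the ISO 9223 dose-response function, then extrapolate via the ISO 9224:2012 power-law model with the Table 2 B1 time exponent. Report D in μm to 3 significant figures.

carbon steel: f(T) = +0.150·(T−10) [T≤10 °C] = -1.6500
  SO₂ term: 1.77·71.3^0.52·exp(0.02·78-1.6500) = 14.88
  Sd branch = 0.102·Sd^0.62·e^(0.033·RH+0.04·T) = 14.7 μm/a
  r_corr = 14.88 + 14.7 = 29.57 μm/a
Power-law: D(3) = r_corr · 3^0.523
  D(3) = 29.57 × 3^0.523 = 29.57 × 1.776 = 52.54 μm

D(3) = 52.5 μm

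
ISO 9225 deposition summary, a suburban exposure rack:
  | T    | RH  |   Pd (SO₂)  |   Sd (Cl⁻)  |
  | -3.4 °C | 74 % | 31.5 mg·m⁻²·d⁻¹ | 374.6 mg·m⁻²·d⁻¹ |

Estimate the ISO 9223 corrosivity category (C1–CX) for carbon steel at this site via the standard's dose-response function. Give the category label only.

carbon steel: temperature factor f = +0.150·(-13.4) = -2.0100
  sulphur-dioxide contribution → 6.265 μm/a
  chloride contribution → 40.34 μm/a
  total first-year rate 46.6 μm/a
Category bounds: 25…50 μm/a bracket r_corr ⇒ C3

C3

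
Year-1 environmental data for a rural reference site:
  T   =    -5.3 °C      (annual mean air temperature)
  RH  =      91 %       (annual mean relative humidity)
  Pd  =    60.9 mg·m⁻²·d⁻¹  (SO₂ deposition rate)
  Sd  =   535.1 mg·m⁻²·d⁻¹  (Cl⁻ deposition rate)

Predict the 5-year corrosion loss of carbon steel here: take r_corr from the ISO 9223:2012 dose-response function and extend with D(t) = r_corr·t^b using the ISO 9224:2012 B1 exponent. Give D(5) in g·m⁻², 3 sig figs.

carbon steel: temperature factor f = +0.150·(-15.3) = -2.2950
  sulphur-dioxide contribution → 9.326 μm/a
  chloride contribution → 81.72 μm/a
  total first-year rate 91.05 μm/a
Long-term exponent b (ISO 9224 Table 2, B1) = 0.523
  D(5) = 91.05 × 5^0.523 = 91.05 × 2.32 = 211.3 μm
  Mass loss = 211.3 μm × 7.85 g/cm³ = 1658 g·m⁻²

D(5) = 1.66e+03 g·m⁻²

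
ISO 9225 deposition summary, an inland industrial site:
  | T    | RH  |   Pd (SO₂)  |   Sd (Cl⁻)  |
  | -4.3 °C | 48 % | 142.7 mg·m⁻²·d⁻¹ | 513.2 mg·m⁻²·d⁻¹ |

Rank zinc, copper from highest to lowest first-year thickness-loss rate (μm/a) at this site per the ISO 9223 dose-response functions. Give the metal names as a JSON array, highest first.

zinc: T≤10 °C ⇒ hinge +0.038·(-4.3−10) = -0.5434
  SO₂ term: 0.0129·142.7^0.44·exp(0.046·48-0.5434) = 0.6046
  Cl⁻ term: 0.0175·513.2^0.57·exp(0.008·48+0.085·-4.3) = 0.6251
  sum: 0.6046 + 0.6251 → r_corr = 1.23 μm/a
copper: f(T) = +0.126·(T−10) [T≤10 °C] = -1.8018
  SO₂ term: 0.0053·142.7^0.26·exp(0.059·48-1.8018) = 0.05393
  Sd branch = 0.01025·Sd^0.27·e^(0.036·RH+0.049·T) = 0.252 μm/a
  sum: 0.05393 + 0.252 → r_corr = 0.306 μm/a
Ordering by μm/a: zinc (1.23) > copper (0.306)

["zinc", "copper"]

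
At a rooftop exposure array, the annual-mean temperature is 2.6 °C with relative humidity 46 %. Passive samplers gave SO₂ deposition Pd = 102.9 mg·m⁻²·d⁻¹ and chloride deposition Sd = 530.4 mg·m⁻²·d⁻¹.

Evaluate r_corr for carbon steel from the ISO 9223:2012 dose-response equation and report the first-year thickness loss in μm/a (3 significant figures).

r_corr = 41.5 μm/a

carbon steel: temperature factor f = +0.150·(-7.4) = -1.1100
  Pd branch = 1.77·Pd^0.52·e^(0.02·RH+f) = 16.29 μm/a
  Cl⁻ term: 0.102·530.4^0.62·exp(0.033·46+0.04·2.6) = 25.25
  r_corr = 16.29 + 25.25 = 41.54 μm/a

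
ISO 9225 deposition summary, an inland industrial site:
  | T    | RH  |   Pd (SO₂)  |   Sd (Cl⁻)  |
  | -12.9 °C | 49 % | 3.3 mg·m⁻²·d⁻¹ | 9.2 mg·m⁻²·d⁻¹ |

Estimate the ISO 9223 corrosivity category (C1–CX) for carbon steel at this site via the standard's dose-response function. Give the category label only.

C2

carbon steel: temperature factor f = +0.150·(-22.9) = -3.4350
  SO₂ term: 1.77·3.3^0.52·exp(0.02·49-3.4350) = 0.2828
  Cl⁻ term: 0.102·9.2^0.62·exp(0.033·49+0.04·-12.9) = 1.214
  r_corr = 0.2828 + 1.214 = 1.497 μm/a
ISO 9223 Table 2 (carbon steel): 1.3 < 1.5 ≤ 25 μm/a ⇒ C2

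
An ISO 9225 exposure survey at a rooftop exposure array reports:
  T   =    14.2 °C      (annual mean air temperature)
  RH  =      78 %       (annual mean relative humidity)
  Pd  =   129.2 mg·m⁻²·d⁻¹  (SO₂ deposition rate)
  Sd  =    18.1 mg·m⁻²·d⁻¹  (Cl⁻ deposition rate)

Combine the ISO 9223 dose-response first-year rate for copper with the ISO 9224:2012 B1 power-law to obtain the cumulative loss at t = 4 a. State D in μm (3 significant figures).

copper: f(T) = -0.080·(T−10) [T>10 °C] = -0.3360
  SO₂ term: 0.0053·129.2^0.26·exp(0.059·78-0.3360) = 1.336
  Sd branch = 0.01025·Sd^0.27·e^(0.036·RH+0.049·T) = 0.7447 μm/a
  r_corr = 1.336 + 0.7447 = 2.081 μm/a
Power-law: D(4) = r_corr · 4^0.667
  D(4) = 2.081 × 4^0.667 = 2.081 × 2.521 = 5.246 μm

D(4) = 5.25 μm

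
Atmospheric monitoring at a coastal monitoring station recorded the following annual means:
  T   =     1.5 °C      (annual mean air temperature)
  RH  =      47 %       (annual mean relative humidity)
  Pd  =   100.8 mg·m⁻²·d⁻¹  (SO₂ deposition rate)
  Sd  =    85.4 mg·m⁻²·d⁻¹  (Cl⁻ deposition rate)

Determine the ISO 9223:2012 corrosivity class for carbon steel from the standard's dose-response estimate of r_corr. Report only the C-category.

C2

carbon steel: T≤10 °C ⇒ hinge +0.150·(1.5−10) = -1.2750
  sulphur-dioxide contribution → 13.94 μm/a
  chloride contribution → 8.049 μm/a
  ⇒ r_corr(carbon steel) = 21.99 μm/a
Category bounds: 1.3…25 μm/a bracket r_corr ⇒ C2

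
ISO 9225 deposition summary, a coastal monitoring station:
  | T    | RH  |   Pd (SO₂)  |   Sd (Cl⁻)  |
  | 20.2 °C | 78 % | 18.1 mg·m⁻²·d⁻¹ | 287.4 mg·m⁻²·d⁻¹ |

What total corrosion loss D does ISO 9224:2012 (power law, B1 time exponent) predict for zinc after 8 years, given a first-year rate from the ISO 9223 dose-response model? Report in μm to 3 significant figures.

zinc: f(T) = -0.071·(T−10) [T>10 °C] = -0.7242
  sulphur-dioxide contribution → 0.8085 μm/a
  chloride contribution → 4.582 μm/a
  ⇒ r_corr(zinc) = 5.391 μm/a
ISO 9224: D(t) = r_corr · t^b with b = 0.813 (zinc, B1)
  D(8) = 5.391 × 8^0.813 = 5.391 × 5.423 = 29.23 μm

D(8) = 29.2 μm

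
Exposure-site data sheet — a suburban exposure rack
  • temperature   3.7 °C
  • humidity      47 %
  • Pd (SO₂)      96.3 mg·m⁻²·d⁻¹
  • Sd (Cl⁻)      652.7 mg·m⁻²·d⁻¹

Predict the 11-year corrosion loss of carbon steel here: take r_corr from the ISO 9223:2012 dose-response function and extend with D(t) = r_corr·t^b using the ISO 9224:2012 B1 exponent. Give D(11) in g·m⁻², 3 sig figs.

D(11) = 1.37e+03 g·m⁻²

carbon steel: f(T) = +0.150·(T−10) [T≤10 °C] = -0.9450
  SO₂ term: 1.77·96.3^0.52·exp(0.02·47-0.9450) = 18.94
  Cl⁻ term: 0.102·652.7^0.62·exp(0.033·47+0.04·3.7) = 31.02
  sum: 18.94 + 31.02 → r_corr = 49.95 μm/a
Power-law: D(11) = r_corr · 11^0.523
  D(11) = 49.95 × 11^0.523 = 49.95 × 3.505 = 175.1 μm
  Mass loss = 175.1 μm × 7.85 g/cm³ = 1374 g·m⁻²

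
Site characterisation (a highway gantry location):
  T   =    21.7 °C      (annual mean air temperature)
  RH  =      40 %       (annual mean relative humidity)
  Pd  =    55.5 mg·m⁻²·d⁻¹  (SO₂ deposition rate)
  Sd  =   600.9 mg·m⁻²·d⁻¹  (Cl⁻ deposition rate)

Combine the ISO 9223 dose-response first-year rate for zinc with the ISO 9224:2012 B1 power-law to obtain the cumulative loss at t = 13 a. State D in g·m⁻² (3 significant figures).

zinc: f(T) = -0.071·(T−10) [T>10 °C] = -0.8307
  SO₂ term: 0.0129·55.5^0.44·exp(0.046·40-0.8307) = 0.2072
  Cl⁻ term: 0.0175·600.9^0.57·exp(0.008·40+0.085·21.7) = 5.848
  r_corr = 0.2072 + 5.848 = 6.055 μm/a
Power-law: D(13) = r_corr · 13^0.813
  D(13) = 6.055 × 13^0.813 = 6.055 × 8.047 = 48.72 μm
  Mass loss = 48.72 μm × 7.14 g/cm³ = 347.9 g·m⁻²

D(13) = 348 g·m⁻²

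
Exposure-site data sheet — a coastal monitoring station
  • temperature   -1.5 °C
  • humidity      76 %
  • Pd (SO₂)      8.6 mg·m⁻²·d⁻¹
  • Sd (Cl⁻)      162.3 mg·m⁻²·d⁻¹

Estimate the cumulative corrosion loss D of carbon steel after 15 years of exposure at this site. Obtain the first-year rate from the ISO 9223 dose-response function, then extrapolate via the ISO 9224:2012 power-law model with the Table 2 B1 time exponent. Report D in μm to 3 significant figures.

D(15) = 132 μm

carbon steel: T≤10 °C ⇒ hinge +0.150·(-1.5−10) = -1.7250
  Pd branch = 1.77·Pd^0.52·e^(0.02·RH+f) = 4.415 μm/a
  Sd branch = 0.102·Sd^0.62·e^(0.033·RH+0.04·T) = 27.68 μm/a
  r_corr = 4.415 + 27.68 = 32.09 μm/a
Power-law: D(15) = r_corr · 15^0.523
  D(15) = 32.09 × 15^0.523 = 32.09 × 4.122 = 132.3 μm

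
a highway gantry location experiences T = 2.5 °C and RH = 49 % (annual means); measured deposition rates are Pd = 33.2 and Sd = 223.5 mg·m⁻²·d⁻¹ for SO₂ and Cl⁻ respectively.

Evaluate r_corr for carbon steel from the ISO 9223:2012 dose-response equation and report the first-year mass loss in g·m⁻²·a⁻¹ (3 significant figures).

carbon steel: temperature factor f = +0.150·(-7.5) = -1.1250
  Pd branch = 1.77·Pd^0.52·e^(0.02·RH+f) = 9.462 μm/a
  Cl⁻ term: 0.102·223.5^0.62·exp(0.033·49+0.04·2.5) = 16.25
  r_corr = 9.462 + 16.25 = 25.71 μm/a
Convert to mass loss: 25.71 μm/a × 7.85 g/cm³ = 201.8 g·m⁻²·a⁻¹

r_corr = 202 g·m⁻²·a⁻¹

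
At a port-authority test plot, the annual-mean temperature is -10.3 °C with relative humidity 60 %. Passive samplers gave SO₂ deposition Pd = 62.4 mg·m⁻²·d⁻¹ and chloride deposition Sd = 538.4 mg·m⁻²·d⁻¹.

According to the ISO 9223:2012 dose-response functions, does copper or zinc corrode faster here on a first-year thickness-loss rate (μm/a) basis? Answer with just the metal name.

zinc

copper: f(T) = +0.126·(T−10) [T≤10 °C] = -2.5578
  SO₂ term: 0.0053·62.4^0.26·exp(0.059·60-2.5578) = 0.04146
  Cl⁻ term: 0.01025·538.4^0.27·exp(0.036·60+0.049·-10.3) = 0.2931
  sum: 0.04146 + 0.2931 → r_corr = 0.3346 μm/a
zinc: T≤10 °C ⇒ hinge +0.038·(-10.3−10) = -0.7714
  Pd branch = 0.0129·Pd^0.44·e^(0.046·RH+f) = 0.5809 μm/a
  Cl⁻ term: 0.0175·538.4^0.57·exp(0.008·60+0.085·-10.3) = 0.4246
  r_corr = 0.5809 + 0.4246 = 1.006 μm/a
Ordering by μm/a: zinc (1.01) > copper (0.335)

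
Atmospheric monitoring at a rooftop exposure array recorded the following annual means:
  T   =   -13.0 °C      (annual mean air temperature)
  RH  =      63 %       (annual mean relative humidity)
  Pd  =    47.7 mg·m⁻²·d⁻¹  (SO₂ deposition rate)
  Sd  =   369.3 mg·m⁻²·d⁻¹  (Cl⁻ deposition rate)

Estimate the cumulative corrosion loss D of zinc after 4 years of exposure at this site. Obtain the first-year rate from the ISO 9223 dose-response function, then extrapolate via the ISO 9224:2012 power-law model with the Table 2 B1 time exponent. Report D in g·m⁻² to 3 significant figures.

zinc: temperature factor f = +0.038·(-23.0) = -0.8740
  SO₂ term: 0.0129·47.7^0.44·exp(0.046·63-0.8740) = 0.5347
  Sd branch = 0.0175·Sd^0.57·e^(0.008·RH+0.085·T) = 0.2789 μm/a
  r_corr = 0.5347 + 0.2789 = 0.8136 μm/a
Power-law: D(4) = r_corr · 4^0.813
  D(4) = 0.8136 × 4^0.813 = 0.8136 × 3.087 = 2.511 μm
  Mass loss = 2.511 μm × 7.14 g/cm³ = 17.93 g·m⁻²

D(4) = 17.9 g·m⁻²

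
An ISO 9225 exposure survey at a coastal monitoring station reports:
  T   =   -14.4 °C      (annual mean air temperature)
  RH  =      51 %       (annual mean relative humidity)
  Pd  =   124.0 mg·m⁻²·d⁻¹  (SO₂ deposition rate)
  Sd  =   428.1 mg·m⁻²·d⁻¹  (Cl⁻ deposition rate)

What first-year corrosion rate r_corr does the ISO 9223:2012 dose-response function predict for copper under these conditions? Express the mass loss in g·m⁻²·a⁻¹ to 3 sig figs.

r_corr = 1.62 g·m⁻²·a⁻¹

copper: f(T) = +0.126·(T−10) [T≤10 °C] = -3.0744
  sulphur-dioxide contribution → 0.01738 μm/a
  chloride contribution → 0.163 μm/a
  ⇒ r_corr(copper) = 0.1804 μm/a
Convert to mass loss: 0.1804 μm/a × 8.96 g/cm³ = 1.616 g·m⁻²·a⁻¹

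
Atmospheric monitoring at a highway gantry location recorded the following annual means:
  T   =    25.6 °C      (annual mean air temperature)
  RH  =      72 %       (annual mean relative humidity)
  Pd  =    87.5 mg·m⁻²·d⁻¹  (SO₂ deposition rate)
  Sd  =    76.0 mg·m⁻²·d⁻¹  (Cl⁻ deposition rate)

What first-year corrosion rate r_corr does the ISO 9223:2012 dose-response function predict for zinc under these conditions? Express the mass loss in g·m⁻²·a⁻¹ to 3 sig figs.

r_corr = 29.1 g·m⁻²·a⁻¹

zinc: f(T) = -0.071·(T−10) [T>10 °C] = -1.1076
  sulphur-dioxide contribution → 0.8364 μm/a
  chloride contribution → 3.238 μm/a
  total first-year rate 4.074 μm/a
Convert to mass loss: 4.074 μm/a × 7.14 g/cm³ = 29.09 g·m⁻²·a⁻¹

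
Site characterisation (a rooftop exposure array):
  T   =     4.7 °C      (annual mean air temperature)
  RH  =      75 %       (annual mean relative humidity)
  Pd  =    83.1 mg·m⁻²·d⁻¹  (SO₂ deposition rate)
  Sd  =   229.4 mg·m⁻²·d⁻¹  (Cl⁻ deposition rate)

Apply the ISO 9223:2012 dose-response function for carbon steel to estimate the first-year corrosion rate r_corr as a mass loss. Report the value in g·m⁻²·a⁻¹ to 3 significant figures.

r_corr = 614 g·m⁻²·a⁻¹

carbon steel: f(T) = +0.150·(T−10) [T≤10 °C] = -0.7950
  Pd branch = 1.77·Pd^0.52·e^(0.02·RH+f) = 35.67 μm/a
  Cl⁻ term: 0.102·229.4^0.62·exp(0.033·75+0.04·4.7) = 42.53
  sum: 35.67 + 42.53 → r_corr = 78.2 μm/a
Convert to mass loss: 78.2 μm/a × 7.85 g/cm³ = 613.9 g·m⁻²·a⁻¹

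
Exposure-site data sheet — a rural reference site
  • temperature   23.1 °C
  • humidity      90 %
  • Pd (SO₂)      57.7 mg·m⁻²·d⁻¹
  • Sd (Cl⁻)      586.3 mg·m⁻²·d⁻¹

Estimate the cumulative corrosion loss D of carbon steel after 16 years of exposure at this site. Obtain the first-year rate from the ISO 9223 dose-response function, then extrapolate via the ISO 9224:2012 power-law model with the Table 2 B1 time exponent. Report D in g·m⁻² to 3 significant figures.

carbon steel: temperature factor f = -0.054·(13.1) = -0.7074
  SO₂ term: 1.77·57.7^0.52·exp(0.02·90-0.7074) = 43.48
  Sd branch = 0.102·Sd^0.62·e^(0.033·RH+0.04·T) = 260.6 μm/a
  r_corr = 43.48 + 260.6 = 304.1 μm/a
Power-law: D(16) = r_corr · 16^0.523
  D(16) = 304.1 × 16^0.523 = 304.1 × 4.263 = 1296 μm
  Mass loss = 1296 μm × 7.85 g/cm³ = 1.018e+04 g·m⁻²

D(16) = 1.02e+04 g·m⁻²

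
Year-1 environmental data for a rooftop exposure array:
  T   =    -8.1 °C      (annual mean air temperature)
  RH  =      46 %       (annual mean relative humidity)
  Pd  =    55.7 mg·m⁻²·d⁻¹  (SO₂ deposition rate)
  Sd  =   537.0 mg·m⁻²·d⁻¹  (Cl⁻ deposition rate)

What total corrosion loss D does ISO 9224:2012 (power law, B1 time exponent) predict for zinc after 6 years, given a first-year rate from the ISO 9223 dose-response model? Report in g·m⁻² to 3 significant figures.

zinc: temperature factor f = +0.038·(-18.1) = -0.6878
  SO₂ term: 0.0129·55.7^0.44·exp(0.046·46-0.6878) = 0.3155
  Sd branch = 0.0175·Sd^0.57·e^(0.008·RH+0.085·T) = 0.457 μm/a
  sum: 0.3155 + 0.457 → r_corr = 0.7725 μm/a
ISO 9224: D(t) = r_corr · t^b with b = 0.813 (zinc, B1)
  D(6) = 0.7725 × 6^0.813 = 0.7725 × 4.292 = 3.316 μm
  Mass loss = 3.316 μm × 7.14 g/cm³ = 23.67 g·m⁻²

D(6) = 23.7 g·m⁻²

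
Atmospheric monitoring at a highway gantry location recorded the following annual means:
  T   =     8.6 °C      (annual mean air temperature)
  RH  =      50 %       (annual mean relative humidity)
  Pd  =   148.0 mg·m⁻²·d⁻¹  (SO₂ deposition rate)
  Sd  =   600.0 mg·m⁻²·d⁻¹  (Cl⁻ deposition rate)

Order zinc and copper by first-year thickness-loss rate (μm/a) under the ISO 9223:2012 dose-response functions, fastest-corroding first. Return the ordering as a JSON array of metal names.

zinc: T≤10 °C ⇒ hinge +0.038·(8.6−10) = -0.0532
  Pd branch = 0.0129·Pd^0.44·e^(0.046·RH+f) = 1.1 μm/a
  Sd branch = 0.0175·Sd^0.57·e^(0.008·RH+0.085·T) = 2.079 μm/a
  sum: 1.1 + 2.079 → r_corr = 3.178 μm/a
copper: T≤10 °C ⇒ hinge +0.126·(8.6−10) = -0.1764
  Pd branch = 0.0053·Pd^0.26·e^(0.059·RH+f) = 0.3112 μm/a
  Cl⁻ term: 0.01025·600.0^0.27·exp(0.036·50+0.049·8.6) = 0.5316
  sum: 0.3112 + 0.5316 → r_corr = 0.8428 μm/a
Ordering by μm/a: zinc (3.18) > copper (0.843)

["zinc", "copper"]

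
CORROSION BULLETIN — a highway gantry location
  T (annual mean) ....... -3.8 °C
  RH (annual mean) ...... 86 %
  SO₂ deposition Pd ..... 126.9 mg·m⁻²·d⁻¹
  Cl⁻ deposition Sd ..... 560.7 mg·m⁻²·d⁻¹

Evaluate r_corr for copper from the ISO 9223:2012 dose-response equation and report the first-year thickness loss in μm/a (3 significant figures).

r_corr = 1.56 μm/a

copper: T≤10 °C ⇒ hinge +0.126·(-3.8−10) = -1.7388
  SO₂ term: 0.0053·126.9^0.26·exp(0.059·86-1.7388) = 0.5244
  Sd branch = 0.01025·Sd^0.27·e^(0.036·RH+0.049·T) = 1.039 μm/a
  sum: 0.5244 + 1.039 → r_corr = 1.563 μm/a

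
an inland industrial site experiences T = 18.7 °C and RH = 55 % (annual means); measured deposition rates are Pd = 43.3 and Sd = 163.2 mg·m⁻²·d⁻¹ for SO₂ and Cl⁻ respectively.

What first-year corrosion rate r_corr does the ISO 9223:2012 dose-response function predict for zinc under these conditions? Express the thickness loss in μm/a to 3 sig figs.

zinc: temperature factor f = -0.071·(8.7) = -0.6177
  Pd branch = 0.0129·Pd^0.44·e^(0.046·RH+f) = 0.4583 μm/a
  Cl⁻ term: 0.0175·163.2^0.57·exp(0.008·55+0.085·18.7) = 2.43
  sum: 0.4583 + 2.43 → r_corr = 2.889 μm/a

r_corr = 2.89 μm/a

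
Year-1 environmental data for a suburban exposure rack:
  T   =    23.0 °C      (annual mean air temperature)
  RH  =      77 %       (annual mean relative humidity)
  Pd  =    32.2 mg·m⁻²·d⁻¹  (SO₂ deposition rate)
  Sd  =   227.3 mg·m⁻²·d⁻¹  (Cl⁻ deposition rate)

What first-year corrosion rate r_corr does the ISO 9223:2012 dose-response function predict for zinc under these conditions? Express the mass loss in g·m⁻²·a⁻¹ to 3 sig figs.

zinc: T>10 °C ⇒ hinge -0.071·(23.0−10) = -0.9230
  Pd branch = 0.0129·Pd^0.44·e^(0.046·RH+f) = 0.8156 μm/a
  Sd branch = 0.0175·Sd^0.57·e^(0.008·RH+0.085·T) = 5.045 μm/a
  r_corr = 0.8156 + 5.045 = 5.861 μm/a
Convert to mass loss: 5.861 μm/a × 7.14 g/cm³ = 41.85 g·m⁻²·a⁻¹

r_corr = 41.8 g·m⁻²·a⁻¹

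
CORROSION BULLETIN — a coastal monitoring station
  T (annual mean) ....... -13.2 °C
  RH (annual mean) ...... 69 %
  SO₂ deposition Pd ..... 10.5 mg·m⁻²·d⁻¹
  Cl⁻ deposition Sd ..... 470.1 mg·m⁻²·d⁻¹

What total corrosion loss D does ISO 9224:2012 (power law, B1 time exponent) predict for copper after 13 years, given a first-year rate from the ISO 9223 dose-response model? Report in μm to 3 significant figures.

D(13) = 2.05 μm

copper: f(T) = +0.126·(T−10) [T≤10 °C] = -2.9232
  Pd branch = 0.0053·Pd^0.26·e^(0.059·RH+f) = 0.03078 μm/a
  Sd branch = 0.01025·Sd^0.27·e^(0.036·RH+0.049·T) = 0.3389 μm/a
  sum: 0.03078 + 0.3389 → r_corr = 0.3697 μm/a
Power-law: D(13) = r_corr · 13^0.667
  D(13) = 0.3697 × 13^0.667 = 0.3697 × 5.534 = 2.046 μm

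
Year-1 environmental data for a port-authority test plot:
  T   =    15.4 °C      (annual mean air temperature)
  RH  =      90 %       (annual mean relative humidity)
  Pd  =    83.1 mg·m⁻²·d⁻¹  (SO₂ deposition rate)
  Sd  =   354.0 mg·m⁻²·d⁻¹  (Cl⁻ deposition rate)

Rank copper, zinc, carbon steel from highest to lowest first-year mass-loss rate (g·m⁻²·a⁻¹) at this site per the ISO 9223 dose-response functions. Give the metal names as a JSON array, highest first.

["carbon steel", "zinc", "copper"]

copper: T>10 °C ⇒ hinge -0.080·(15.4−10) = -0.4320
  Pd branch = 0.0053·Pd^0.26·e^(0.059·RH+f) = 2.197 μm/a
  Cl⁻ term: 0.01025·354.0^0.27·exp(0.036·90+0.049·15.4) = 2.715
  r_corr = 2.197 + 2.715 = 4.912 μm/a
  mass loss = 4.912 μm/a × 8.96 g/cm³ = 44.01 g·m⁻²·a⁻¹
zinc: f(T) = -0.071·(T−10) [T>10 °C] = -0.3834
  Pd branch = 0.0129·Pd^0.44·e^(0.046·RH+f) = 3.861 μm/a
  Cl⁻ term: 0.0175·354.0^0.57·exp(0.008·90+0.085·15.4) = 3.777
  sum: 3.861 + 3.777 → r_corr = 7.638 μm/a
  mass loss = 7.638 μm/a × 7.14 g/cm³ = 54.53 g·m⁻²·a⁻¹
carbon steel: temperature factor f = -0.054·(5.4) = -0.2916
  Pd branch = 1.77·Pd^0.52·e^(0.02·RH+f) = 79.66 μm/a
  Cl⁻ term: 0.102·354.0^0.62·exp(0.033·90+0.04·15.4) = 140.1
  r_corr = 79.66 + 140.1 = 219.7 μm/a
  mass loss = 219.7 μm/a × 7.85 g/cm³ = 1725 g·m⁻²·a⁻¹
Ordering by g·m⁻²·a⁻¹: carbon steel (1720) > zinc (54.5) > copper (44)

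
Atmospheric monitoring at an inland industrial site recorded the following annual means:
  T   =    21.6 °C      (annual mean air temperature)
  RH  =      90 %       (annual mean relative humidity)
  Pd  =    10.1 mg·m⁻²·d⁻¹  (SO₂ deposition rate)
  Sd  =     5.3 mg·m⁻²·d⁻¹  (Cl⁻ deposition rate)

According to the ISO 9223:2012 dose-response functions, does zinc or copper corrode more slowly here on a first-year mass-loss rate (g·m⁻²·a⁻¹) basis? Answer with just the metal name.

zinc: temperature factor f = -0.071·(11.6) = -0.8236
  SO₂ term: 0.0129·10.1^0.44·exp(0.046·90-0.8236) = 0.9835
  Sd branch = 0.0175·Sd^0.57·e^(0.008·RH+0.085·T) = 0.5834 μm/a
  r_corr = 0.9835 + 0.5834 = 1.567 μm/a
  mass loss = 1.567 μm/a × 7.14 g/cm³ = 11.19 g·m⁻²·a⁻¹
copper: temperature factor f = -0.080·(11.6) = -0.9280
  Pd branch = 0.0053·Pd^0.26·e^(0.059·RH+f) = 0.7735 μm/a
  Cl⁻ term: 0.01025·5.3^0.27·exp(0.036·90+0.049·21.6) = 1.183
  r_corr = 0.7735 + 1.183 = 1.957 μm/a
  mass loss = 1.957 μm/a × 8.96 g/cm³ = 17.53 g·m⁻²·a⁻¹
Ordering by g·m⁻²·a⁻¹: copper (17.5) > zinc (11.2)

zinc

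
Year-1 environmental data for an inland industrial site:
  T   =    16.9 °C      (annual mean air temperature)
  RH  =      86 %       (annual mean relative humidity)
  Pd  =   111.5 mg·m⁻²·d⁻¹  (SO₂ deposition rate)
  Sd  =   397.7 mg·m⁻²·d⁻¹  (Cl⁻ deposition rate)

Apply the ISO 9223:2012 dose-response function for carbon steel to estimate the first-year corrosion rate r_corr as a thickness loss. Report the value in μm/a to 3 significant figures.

carbon steel: temperature factor f = -0.054·(6.9) = -0.3726
  sulphur-dioxide contribution → 79.02 μm/a
  chloride contribution → 140.1 μm/a
  total first-year rate 219.1 μm/a

r_corr = 219 μm/a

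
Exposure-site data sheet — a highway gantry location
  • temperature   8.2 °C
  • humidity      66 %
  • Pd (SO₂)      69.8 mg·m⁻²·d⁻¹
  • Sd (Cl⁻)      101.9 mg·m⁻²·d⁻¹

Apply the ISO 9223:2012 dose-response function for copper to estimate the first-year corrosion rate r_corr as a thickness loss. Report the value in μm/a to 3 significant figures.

r_corr = 1.20 μm/a

copper: temperature factor f = +0.126·(-1.8) = -0.2268
  SO₂ term: 0.0053·69.8^0.26·exp(0.059·66-0.2268) = 0.6256
  Sd branch = 0.01025·Sd^0.27·e^(0.036·RH+0.049·T) = 0.5745 μm/a
  sum: 0.6256 + 0.5745 → r_corr = 1.2 μm/a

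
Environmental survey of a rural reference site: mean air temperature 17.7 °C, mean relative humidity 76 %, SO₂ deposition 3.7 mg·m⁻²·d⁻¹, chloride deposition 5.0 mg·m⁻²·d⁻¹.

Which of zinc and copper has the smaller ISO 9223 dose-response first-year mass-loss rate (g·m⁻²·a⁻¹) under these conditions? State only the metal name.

zinc: f(T) = -0.071·(T−10) [T>10 °C] = -0.5467
  Pd branch = 0.0129·Pd^0.44·e^(0.046·RH+f) = 0.438 μm/a
  Sd branch = 0.0175·Sd^0.57·e^(0.008·RH+0.085·T) = 0.3622 μm/a
  r_corr = 0.438 + 0.3622 = 0.8001 μm/a
  mass loss = 0.8001 μm/a × 7.14 g/cm³ = 5.713 g·m⁻²·a⁻¹
copper: temperature factor f = -0.080·(7.7) = -0.6160
  SO₂ term: 0.0053·3.7^0.26·exp(0.059·76-0.6160) = 0.3563
  Sd branch = 0.01025·Sd^0.27·e^(0.036·RH+0.049·T) = 0.5812 μm/a
  sum: 0.3563 + 0.5812 → r_corr = 0.9376 μm/a
  mass loss = 0.9376 μm/a × 8.96 g/cm³ = 8.4 g·m⁻²·a⁻¹
Ordering by g·m⁻²·a⁻¹: copper (8.4) > zinc (5.71)

zinc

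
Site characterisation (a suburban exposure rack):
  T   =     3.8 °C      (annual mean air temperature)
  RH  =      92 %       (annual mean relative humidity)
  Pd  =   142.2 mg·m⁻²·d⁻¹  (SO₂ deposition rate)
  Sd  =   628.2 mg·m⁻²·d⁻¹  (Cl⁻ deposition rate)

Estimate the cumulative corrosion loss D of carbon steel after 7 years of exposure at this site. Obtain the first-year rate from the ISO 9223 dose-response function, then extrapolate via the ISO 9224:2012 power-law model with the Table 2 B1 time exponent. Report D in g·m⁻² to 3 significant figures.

D(7) = 4.17e+03 g·m⁻²

carbon steel: T≤10 °C ⇒ hinge +0.150·(3.8−10) = -0.9300
  Pd branch = 1.77·Pd^0.52·e^(0.02·RH+f) = 57.9 μm/a
  Cl⁻ term: 0.102·628.2^0.62·exp(0.033·92+0.04·3.8) = 134.3
  r_corr = 57.9 + 134.3 = 192.2 μm/a
Long-term exponent b (ISO 9224 Table 2, B1) = 0.523
  D(7) = 192.2 × 7^0.523 = 192.2 × 2.767 = 531.7 μm
  Mass loss = 531.7 μm × 7.85 g/cm³ = 4174 g·m⁻²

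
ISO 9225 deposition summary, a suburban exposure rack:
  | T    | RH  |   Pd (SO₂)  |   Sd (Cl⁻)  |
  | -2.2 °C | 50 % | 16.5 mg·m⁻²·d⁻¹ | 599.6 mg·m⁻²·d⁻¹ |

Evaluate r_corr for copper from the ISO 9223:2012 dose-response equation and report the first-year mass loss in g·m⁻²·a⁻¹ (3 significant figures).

r_corr = 3.21 g·m⁻²·a⁻¹

copper: T≤10 °C ⇒ hinge +0.126·(-2.2−10) = -1.5372
  Pd branch = 0.0053·Pd^0.26·e^(0.059·RH+f) = 0.04512 μm/a
  Sd branch = 0.01025·Sd^0.27·e^(0.036·RH+0.049·T) = 0.3131 μm/a
  sum: 0.04512 + 0.3131 → r_corr = 0.3582 μm/a
Convert to mass loss: 0.3582 μm/a × 8.96 g/cm³ = 3.21 g·m⁻²·a⁻¹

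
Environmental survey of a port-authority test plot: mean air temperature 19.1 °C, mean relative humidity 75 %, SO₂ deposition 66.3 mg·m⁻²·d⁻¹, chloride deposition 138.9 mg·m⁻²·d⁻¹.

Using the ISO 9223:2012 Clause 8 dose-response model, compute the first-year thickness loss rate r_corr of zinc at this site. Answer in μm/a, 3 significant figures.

zinc: temperature factor f = -0.071·(9.1) = -0.6461
  Pd branch = 0.0129·Pd^0.44·e^(0.046·RH+f) = 1.348 μm/a
  Cl⁻ term: 0.0175·138.9^0.57·exp(0.008·75+0.085·19.1) = 2.692
  r_corr = 1.348 + 2.692 = 4.04 μm/a

r_corr = 4.04 μm/a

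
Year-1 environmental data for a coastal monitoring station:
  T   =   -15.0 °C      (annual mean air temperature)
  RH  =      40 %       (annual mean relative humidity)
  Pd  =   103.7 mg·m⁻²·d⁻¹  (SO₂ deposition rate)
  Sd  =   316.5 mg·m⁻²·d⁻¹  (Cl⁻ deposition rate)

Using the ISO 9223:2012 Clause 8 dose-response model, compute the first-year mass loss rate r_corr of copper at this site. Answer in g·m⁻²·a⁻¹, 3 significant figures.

r_corr = 0.952 g·m⁻²·a⁻¹

copper: f(T) = +0.126·(T−10) [T≤10 °C] = -3.1500
  Pd branch = 0.0053·Pd^0.26·e^(0.059·RH+f) = 0.008041 μm/a
  Sd branch = 0.01025·Sd^0.27·e^(0.036·RH+0.049·T) = 0.09818 μm/a
  r_corr = 0.008041 + 0.09818 = 0.1062 μm/a
Convert to mass loss: 0.1062 μm/a × 8.96 g/cm³ = 0.9517 g·m⁻²·a⁻¹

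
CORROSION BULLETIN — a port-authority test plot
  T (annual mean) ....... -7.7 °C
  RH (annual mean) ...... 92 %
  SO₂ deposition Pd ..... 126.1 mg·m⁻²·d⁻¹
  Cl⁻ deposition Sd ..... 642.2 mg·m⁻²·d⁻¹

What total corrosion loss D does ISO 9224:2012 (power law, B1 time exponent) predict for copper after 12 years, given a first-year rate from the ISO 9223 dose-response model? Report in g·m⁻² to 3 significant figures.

D(12) = 73.4 g·m⁻²

copper: f(T) = +0.126·(T−10) [T≤10 °C] = -2.2302
  SO₂ term: 0.0053·126.1^0.26·exp(0.059·92-2.2302) = 0.4563
  Sd branch = 0.01025·Sd^0.27·e^(0.036·RH+0.049·T) = 1.105 μm/a
  r_corr = 0.4563 + 1.105 = 1.561 μm/a
Power-law: D(12) = r_corr · 12^0.667
  D(12) = 1.561 × 12^0.667 = 1.561 × 5.246 = 8.19 μm
  Mass loss = 8.19 μm × 8.96 g/cm³ = 73.38 g·m⁻²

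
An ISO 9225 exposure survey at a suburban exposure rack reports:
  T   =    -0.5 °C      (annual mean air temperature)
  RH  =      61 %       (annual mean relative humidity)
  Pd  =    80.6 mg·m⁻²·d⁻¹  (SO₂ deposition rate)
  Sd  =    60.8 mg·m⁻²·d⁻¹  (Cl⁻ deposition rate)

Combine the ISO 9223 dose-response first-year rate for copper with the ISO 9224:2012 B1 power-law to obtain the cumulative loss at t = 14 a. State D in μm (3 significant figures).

copper: temperature factor f = +0.126·(-10.5) = -1.3230
  SO₂ term: 0.0053·80.6^0.26·exp(0.059·61-1.3230) = 0.1616
  Sd branch = 0.01025·Sd^0.27·e^(0.036·RH+0.049·T) = 0.2726 μm/a
  r_corr = 0.1616 + 0.2726 = 0.4341 μm/a
Long-term exponent b (ISO 9224 Table 2, B1) = 0.667
  D(14) = 0.4341 × 14^0.667 = 0.4341 × 5.814 = 2.524 μm

D(14) = 2.52 μm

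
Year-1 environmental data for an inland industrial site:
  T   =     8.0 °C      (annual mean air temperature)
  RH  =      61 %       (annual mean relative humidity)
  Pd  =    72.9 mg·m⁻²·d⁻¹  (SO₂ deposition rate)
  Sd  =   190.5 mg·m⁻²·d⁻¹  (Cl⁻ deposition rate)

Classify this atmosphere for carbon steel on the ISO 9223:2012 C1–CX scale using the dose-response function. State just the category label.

C4

carbon steel: f(T) = +0.150·(T−10) [T≤10 °C] = -0.3000
  SO₂ term: 1.77·72.9^0.52·exp(0.02·61-0.3000) = 41.32
  Cl⁻ term: 0.102·190.5^0.62·exp(0.033·61+0.04·8.0) = 27.25
  r_corr = 41.32 + 27.25 = 68.57 μm/a
Category bounds: 50…80 μm/a bracket r_corr ⇒ C4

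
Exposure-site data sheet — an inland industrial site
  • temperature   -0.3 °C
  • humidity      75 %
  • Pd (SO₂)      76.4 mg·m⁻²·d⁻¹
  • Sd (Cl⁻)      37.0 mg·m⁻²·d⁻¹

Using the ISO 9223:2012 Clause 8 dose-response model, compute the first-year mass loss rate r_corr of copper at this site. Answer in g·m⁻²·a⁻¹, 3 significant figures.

r_corr = 6.91 g·m⁻²·a⁻¹

copper: temperature factor f = +0.126·(-10.3) = -1.2978
  Pd branch = 0.0053·Pd^0.26·e^(0.059·RH+f) = 0.3733 μm/a
  Cl⁻ term: 0.01025·37.0^0.27·exp(0.036·75+0.049·-0.3) = 0.3984
  sum: 0.3733 + 0.3984 → r_corr = 0.7717 μm/a
Convert to mass loss: 0.7717 μm/a × 8.96 g/cm³ = 6.914 g·m⁻²·a⁻¹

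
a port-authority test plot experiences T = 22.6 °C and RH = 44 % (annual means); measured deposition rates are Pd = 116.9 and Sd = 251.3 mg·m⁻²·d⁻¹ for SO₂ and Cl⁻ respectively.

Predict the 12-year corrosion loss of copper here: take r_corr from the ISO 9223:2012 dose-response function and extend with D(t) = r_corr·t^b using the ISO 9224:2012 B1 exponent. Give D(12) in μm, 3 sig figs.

D(12) = 4.00 μm

copper: T>10 °C ⇒ hinge -0.080·(22.6−10) = -1.0080
  Pd branch = 0.0053·Pd^0.26·e^(0.059·RH+f) = 0.08945 μm/a
  Sd branch = 0.01025·Sd^0.27·e^(0.036·RH+0.049·T) = 0.6724 μm/a
  sum: 0.08945 + 0.6724 → r_corr = 0.7619 μm/a
ISO 9224: D(t) = r_corr · t^b with b = 0.667 (copper, B1)
  D(12) = 0.7619 × 12^0.667 = 0.7619 × 5.246 = 3.997 μm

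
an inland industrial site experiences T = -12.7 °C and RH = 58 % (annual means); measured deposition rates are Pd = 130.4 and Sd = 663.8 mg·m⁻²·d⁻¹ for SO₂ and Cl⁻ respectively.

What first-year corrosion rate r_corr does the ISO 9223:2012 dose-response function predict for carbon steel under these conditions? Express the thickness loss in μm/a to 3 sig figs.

r_corr = 25.7 μm/a

carbon steel: f(T) = +0.150·(T−10) [T≤10 °C] = -3.4050
  SO₂ term: 1.77·130.4^0.52·exp(0.02·58-3.4050) = 2.36
  Sd branch = 0.102·Sd^0.62·e^(0.033·RH+0.04·T) = 23.38 μm/a
  r_corr = 2.36 + 23.38 = 25.74 μm/a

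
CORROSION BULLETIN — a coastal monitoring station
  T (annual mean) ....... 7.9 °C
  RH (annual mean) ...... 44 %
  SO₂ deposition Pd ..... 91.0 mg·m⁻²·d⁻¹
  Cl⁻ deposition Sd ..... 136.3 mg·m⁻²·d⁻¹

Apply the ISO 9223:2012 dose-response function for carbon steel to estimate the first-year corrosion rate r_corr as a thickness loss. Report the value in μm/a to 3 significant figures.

carbon steel: temperature factor f = +0.150·(-2.1) = -0.3150
  Pd branch = 1.77·Pd^0.52·e^(0.02·RH+f) = 32.51 μm/a
  Sd branch = 0.102·Sd^0.62·e^(0.033·RH+0.04·T) = 12.58 μm/a
  r_corr = 32.51 + 12.58 = 45.1 μm/a

r_corr = 45.1 μm/a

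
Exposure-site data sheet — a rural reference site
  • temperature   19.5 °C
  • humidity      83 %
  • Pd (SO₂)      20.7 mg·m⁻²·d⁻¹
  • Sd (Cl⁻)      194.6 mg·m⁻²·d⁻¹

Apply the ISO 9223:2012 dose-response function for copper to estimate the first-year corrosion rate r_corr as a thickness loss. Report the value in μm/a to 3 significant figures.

r_corr = 2.92 μm/a

copper: f(T) = -0.080·(T−10) [T>10 °C] = -0.7600
  Pd branch = 0.0053·Pd^0.26·e^(0.059·RH+f) = 0.7296 μm/a
  Sd branch = 0.01025·Sd^0.27·e^(0.036·RH+0.049·T) = 2.195 μm/a
  sum: 0.7296 + 2.195 → r_corr = 2.925 μm/a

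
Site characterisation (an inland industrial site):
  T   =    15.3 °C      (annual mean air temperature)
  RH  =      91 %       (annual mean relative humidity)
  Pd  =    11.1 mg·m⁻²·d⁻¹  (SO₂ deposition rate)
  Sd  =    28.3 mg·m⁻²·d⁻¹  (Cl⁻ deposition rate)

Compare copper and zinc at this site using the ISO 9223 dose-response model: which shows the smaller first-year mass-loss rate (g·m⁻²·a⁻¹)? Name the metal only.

copper: f(T) = -0.080·(T−10) [T>10 °C] = -0.4240
  sulphur-dioxide contribution → 1.392 μm/a
  chloride contribution → 1.416 μm/a
  total first-year rate 2.808 μm/a
  mass loss = 2.808 μm/a × 8.96 g/cm³ = 25.16 g·m⁻²·a⁻¹
zinc: T>10 °C ⇒ hinge -0.071·(15.3−10) = -0.3763
  sulphur-dioxide contribution → 1.679 μm/a
  chloride contribution → 0.8944 μm/a
  total first-year rate 2.573 μm/a
  mass loss = 2.573 μm/a × 7.14 g/cm³ = 18.37 g·m⁻²·a⁻¹
Ordering by g·m⁻²·a⁻¹: copper (25.2) > zinc (18.4)

zinc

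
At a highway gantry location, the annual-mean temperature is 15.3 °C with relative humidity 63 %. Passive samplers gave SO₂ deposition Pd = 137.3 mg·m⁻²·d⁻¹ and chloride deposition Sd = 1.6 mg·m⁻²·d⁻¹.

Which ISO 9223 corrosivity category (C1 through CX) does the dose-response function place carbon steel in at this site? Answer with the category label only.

C4

carbon steel: f(T) = -0.054·(T−10) [T>10 °C] = -0.2862
  Pd branch = 1.77·Pd^0.52·e^(0.02·RH+f) = 60.6 μm/a
  Cl⁻ term: 0.102·1.6^0.62·exp(0.033·63+0.04·15.3) = 2.013
  r_corr = 60.6 + 2.013 = 62.61 μm/a
ISO 9223 Table 2 (carbon steel): 50 < 62.6 ≤ 80 μm/a ⇒ C4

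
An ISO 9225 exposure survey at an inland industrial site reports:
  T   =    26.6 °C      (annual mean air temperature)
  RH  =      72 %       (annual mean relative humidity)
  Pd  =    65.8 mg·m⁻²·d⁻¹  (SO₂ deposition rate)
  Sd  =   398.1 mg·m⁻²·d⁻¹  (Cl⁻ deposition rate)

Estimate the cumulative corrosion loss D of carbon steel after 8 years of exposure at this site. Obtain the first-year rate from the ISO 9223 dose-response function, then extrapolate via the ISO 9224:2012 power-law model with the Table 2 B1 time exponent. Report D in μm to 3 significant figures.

carbon steel: temperature factor f = -0.054·(16.6) = -0.8964
  SO₂ term: 1.77·65.8^0.52·exp(0.02·72-0.8964) = 26.89
  Sd branch = 0.102·Sd^0.62·e^(0.033·RH+0.04·T) = 130.2 μm/a
  r_corr = 26.89 + 130.2 = 157.1 μm/a
Long-term exponent b (ISO 9224 Table 2, B1) = 0.523
  D(8) = 157.1 × 8^0.523 = 157.1 × 2.967 = 466 μm

D(8) = 466 μm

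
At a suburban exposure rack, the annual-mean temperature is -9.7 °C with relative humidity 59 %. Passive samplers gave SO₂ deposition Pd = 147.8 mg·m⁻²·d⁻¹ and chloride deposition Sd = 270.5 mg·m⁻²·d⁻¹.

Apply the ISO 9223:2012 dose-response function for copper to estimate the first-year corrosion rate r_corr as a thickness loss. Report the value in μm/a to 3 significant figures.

r_corr = 0.295 μm/a

copper: f(T) = +0.126·(T−10) [T≤10 °C] = -2.4822
  sulphur-dioxide contribution → 0.05274 μm/a
  chloride contribution → 0.2418 μm/a
  total first-year rate 0.2945 μm/a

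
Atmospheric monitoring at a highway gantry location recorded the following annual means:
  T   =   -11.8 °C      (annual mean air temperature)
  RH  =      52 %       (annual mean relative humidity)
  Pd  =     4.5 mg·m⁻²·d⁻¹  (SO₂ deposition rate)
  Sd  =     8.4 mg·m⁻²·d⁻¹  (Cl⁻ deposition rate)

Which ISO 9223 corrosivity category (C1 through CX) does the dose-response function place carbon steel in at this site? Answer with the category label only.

carbon steel: temperature factor f = +0.150·(-21.8) = -3.2700
  SO₂ term: 1.77·4.5^0.52·exp(0.02·52-3.2700) = 0.4161
  Cl⁻ term: 0.102·8.4^0.62·exp(0.033·52+0.04·-11.8) = 1.324
  sum: 0.4161 + 1.324 → r_corr = 1.74 μm/a
ISO 9223 Table 2 (carbon steel): 1.3 < 1.74 ≤ 25 μm/a ⇒ C2

C2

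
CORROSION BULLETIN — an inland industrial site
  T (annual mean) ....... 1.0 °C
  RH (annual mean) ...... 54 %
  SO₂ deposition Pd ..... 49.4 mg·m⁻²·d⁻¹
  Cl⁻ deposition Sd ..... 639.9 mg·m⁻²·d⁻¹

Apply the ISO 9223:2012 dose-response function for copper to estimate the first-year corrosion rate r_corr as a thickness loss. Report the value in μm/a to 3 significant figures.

r_corr = 0.544 μm/a

copper: f(T) = +0.126·(T−10) [T≤10 °C] = -1.1340
  Pd branch = 0.0053·Pd^0.26·e^(0.059·RH+f) = 0.1137 μm/a
  Cl⁻ term: 0.01025·639.9^0.27·exp(0.036·54+0.049·1.0) = 0.4305
  sum: 0.1137 + 0.4305 → r_corr = 0.5442 μm/a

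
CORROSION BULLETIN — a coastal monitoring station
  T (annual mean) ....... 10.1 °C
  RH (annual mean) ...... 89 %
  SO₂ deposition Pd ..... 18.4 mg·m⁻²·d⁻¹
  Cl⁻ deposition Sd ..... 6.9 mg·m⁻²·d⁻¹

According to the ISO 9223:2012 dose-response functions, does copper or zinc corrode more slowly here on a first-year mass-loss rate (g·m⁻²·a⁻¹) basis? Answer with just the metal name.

copper: f(T) = -0.080·(T−10) [T>10 °C] = -0.0080
  Pd branch = 0.0053·Pd^0.26·e^(0.059·RH+f) = 2.139 μm/a
  Sd branch = 0.01025·Sd^0.27·e^(0.036·RH+0.049·T) = 0.6976 μm/a
  r_corr = 2.139 + 0.6976 = 2.836 μm/a
  mass loss = 2.836 μm/a × 8.96 g/cm³ = 25.41 g·m⁻²·a⁻¹
zinc: temperature factor f = -0.071·(0.1) = -0.0071
  SO₂ term: 0.0129·18.4^0.44·exp(0.046·89-0.0071) = 2.767
  Cl⁻ term: 0.0175·6.9^0.57·exp(0.008·89+0.085·10.1) = 0.2531
  r_corr = 2.767 + 0.2531 = 3.02 μm/a
  mass loss = 3.02 μm/a × 7.14 g/cm³ = 21.56 g·m⁻²·a⁻¹
Ordering by g·m⁻²·a⁻¹: copper (25.4) > zinc (21.6)

zinc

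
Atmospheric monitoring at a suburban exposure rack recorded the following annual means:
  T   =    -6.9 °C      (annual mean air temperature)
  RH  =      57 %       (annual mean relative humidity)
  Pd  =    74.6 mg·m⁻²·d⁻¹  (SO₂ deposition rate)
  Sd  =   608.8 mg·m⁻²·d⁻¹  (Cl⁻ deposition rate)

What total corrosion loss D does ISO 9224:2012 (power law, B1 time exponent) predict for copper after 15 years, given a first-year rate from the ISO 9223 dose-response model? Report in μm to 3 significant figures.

D(15) = 2.30 μm

copper: T≤10 °C ⇒ hinge +0.126·(-6.9−10) = -2.1294
  SO₂ term: 0.0053·74.6^0.26·exp(0.059·57-2.1294) = 0.05584
  Cl⁻ term: 0.01025·608.8^0.27·exp(0.036·57+0.049·-6.9) = 0.3213
  sum: 0.05584 + 0.3213 → r_corr = 0.3771 μm/a
ISO 9224: D(t) = r_corr · t^b with b = 0.667 (copper, B1)
  D(15) = 0.3771 × 15^0.667 = 0.3771 × 6.088 = 2.296 μm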